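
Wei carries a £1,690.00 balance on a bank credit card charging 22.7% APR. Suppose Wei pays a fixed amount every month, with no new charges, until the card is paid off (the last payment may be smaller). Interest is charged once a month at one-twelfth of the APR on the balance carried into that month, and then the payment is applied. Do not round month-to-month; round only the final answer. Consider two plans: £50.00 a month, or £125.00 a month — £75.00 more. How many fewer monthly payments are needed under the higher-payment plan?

39 fewer payments

Monthly rate r = 22.7%/12 = 1.89167% = 0.0189167.
At £50.00/mo: n = ⌈−ln(1 − rB₀/P)/ln(1+r)⌉ = 55 payments (last £21.41); total interest = total paid − £1,690.00 = £1,031.41.
At £125.00/mo: 16 payments (last £95.48); total interest £280.48.
Payments saved = 55 − 16 = 39.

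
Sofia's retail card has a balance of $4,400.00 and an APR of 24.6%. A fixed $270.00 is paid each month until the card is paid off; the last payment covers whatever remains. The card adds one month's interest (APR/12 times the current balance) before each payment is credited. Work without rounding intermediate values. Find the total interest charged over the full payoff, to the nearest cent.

$1,009.71

Monthly rate r = 24.6%/12 = 2.05% = 0.0205.
Payoff takes n = ⌈−ln(1 − rB₀/P)/ln(1+r)⌉ = ⌈20.036⌉ = 21 payments; the last is $9.71.
Total paid = 20·$270.00 + $9.71 = $5,409.71.
Total interest = total paid − principal = $5,409.71 − $4,400.00 = $1,009.71.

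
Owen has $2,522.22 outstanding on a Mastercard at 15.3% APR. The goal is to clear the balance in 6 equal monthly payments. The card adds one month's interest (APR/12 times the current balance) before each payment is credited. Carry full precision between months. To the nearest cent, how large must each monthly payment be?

Monthly rate r = 15.3%/12 = 1.275% = 0.01275.
Level-payment amortization: P = B₀·r / (1 − (1+r)^(−n)) = 2522.22·0.01275 / (1 − 1.01275^(−6)).
Denominator 1 − (1+r)^(−6) = 0.0731990103.
P = 32.1583 / 0.0731990103 ≈ 439.33.

$439.33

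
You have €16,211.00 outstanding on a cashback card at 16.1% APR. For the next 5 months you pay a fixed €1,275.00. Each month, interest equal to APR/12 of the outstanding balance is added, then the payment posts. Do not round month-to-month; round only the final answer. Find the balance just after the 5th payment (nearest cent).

Monthly rate r = 16.1%/12 = 1.34167% = 0.0134167.
Each month: B ← B·(1+r) − €1,275.00.
Month 1: interest €217.50; balance after payment €15,153.50.
Month 2: interest €203.31; balance after payment €14,081.81.
Month 3: interest €188.93; balance after payment €12,995.74.
Month 4: interest €174.36; balance after payment €11,895.10.
Month 5: interest €159.59; balance after payment €10,779.69.

€10,779.69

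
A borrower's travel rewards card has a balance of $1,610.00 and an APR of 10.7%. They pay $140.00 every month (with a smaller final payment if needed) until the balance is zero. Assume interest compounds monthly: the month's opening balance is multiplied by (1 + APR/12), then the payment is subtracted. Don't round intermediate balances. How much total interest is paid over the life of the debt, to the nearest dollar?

$96

Monthly rate r = 10.7%/12 = 0.891667% = 0.00891667.
Payoff takes n = ⌈−ln(1 − rB₀/P)/ln(1+r)⌉ = ⌈12.187⌉ = 13 payments; the last is $26.32.
Total paid = 12·$140.00 + $26.32 = $1,706.32.
Total interest = total paid − principal = $1,706.32 − $1,610.00 = $96.32.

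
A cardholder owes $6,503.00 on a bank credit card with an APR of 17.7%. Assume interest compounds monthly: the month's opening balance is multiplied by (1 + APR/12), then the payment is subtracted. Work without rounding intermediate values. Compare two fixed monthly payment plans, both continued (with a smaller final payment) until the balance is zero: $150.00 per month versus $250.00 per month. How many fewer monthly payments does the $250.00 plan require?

Monthly rate r = 17.7%/12 = 1.475% = 0.01475.
At $150.00/mo: n = ⌈−ln(1 − rB₀/P)/ln(1+r)⌉ = 70 payments (last $101.04); total interest = total paid − $6,503.00 = $3,948.04.
At $250.00/mo: 34 payments (last $13.56); total interest $1,760.56.
Payments saved = 70 − 34 = 36.

36 fewer payments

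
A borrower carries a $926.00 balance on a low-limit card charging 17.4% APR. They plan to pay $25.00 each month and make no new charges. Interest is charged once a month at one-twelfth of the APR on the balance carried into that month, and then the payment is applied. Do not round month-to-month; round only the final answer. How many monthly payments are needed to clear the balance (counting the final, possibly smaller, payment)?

54 months

Monthly rate r = 17.4%/12 = 1.45% = 0.0145.
Recurrence: B ← B·(1+r) − $25.00.
Month 1: interest $13.43; balance after payment $914.43.
Month 2: interest $13.26; balance after payment $902.69.
Closed form: n = −ln(1 − rB₀/P)/ln(1+r) = −ln(0.46292)/ln(1.0145) ≈ 53.501, so the balance reaches zero during payment 54.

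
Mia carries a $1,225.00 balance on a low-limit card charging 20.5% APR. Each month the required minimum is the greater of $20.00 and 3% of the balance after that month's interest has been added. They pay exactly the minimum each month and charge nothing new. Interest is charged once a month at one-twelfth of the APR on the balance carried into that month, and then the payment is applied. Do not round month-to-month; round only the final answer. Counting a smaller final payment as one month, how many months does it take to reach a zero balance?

Monthly rate r = 20.5%/12 = 1.70833% = 0.0170833.
While 3% of the post-interest balance exceeds $20.00, each month B ← (B·(1+r))·(1 − 0.03), i.e. B shrinks by the factor (1+r)·0.97 = 0.98657.
This holds for months 1–47. Entering month 48 the balance is $648.88; 3% of the post-interest balance is now below $20.00, so the flat $20.00 minimum applies from here.
From month 48 a fixed $20.00 at rate r clears $648.88 in 48 more payments. Total: 47 + 48 = 95 months.

95 months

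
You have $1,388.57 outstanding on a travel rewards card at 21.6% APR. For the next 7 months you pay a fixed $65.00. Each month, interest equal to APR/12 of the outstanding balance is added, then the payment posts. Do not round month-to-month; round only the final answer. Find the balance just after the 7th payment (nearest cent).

Monthly rate r = 21.6%/12 = 1.8% = 0.018.
Each month: B ← B·(1+r) − $65.00.
Month 1: interest $24.99; balance after payment $1,348.56.
Month 2: interest $24.27; balance after payment $1,307.84.
Month 3: interest $23.54; balance after payment $1,266.38.
Month 4: interest $22.79; balance after payment $1,224.17.
Month 5: interest $22.04; balance after payment $1,181.21.
Month 6: interest $21.26; balance after payment $1,137.47.
Month 7: interest $20.47; balance after payment $1,092.95.

$1,092.95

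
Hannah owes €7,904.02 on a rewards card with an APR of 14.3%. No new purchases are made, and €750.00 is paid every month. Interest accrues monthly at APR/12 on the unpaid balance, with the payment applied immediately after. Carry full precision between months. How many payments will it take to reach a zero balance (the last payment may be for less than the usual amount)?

12 payments

Monthly rate r = 14.3%/12 = 1.19167% = 0.0119167.
Recurrence: B ← B·(1+r) − €750.00.
Month 1: interest €94.19; balance after payment €7,248.21.
Month 2: interest €86.37; balance after payment €6,584.58.
Closed form: n = −ln(1 − rB₀/P)/ln(1+r) = −ln(0.87441)/ln(1.01192) ≈ 11.329, so the balance reaches zero during payment 12.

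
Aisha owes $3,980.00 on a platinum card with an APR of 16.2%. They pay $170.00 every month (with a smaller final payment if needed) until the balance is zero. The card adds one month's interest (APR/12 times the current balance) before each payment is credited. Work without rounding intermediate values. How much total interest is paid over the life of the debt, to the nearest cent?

$836.19

Monthly rate r = 16.2%/12 = 1.35% = 0.0135.
Payoff takes n = ⌈−ln(1 − rB₀/P)/ln(1+r)⌉ = ⌈28.329⌉ = 29 payments; the last is $56.19.
Total paid = 28·$170.00 + $56.19 = $4,816.19.
Total interest = total paid − principal = $4,816.19 − $3,980.00 = $836.19.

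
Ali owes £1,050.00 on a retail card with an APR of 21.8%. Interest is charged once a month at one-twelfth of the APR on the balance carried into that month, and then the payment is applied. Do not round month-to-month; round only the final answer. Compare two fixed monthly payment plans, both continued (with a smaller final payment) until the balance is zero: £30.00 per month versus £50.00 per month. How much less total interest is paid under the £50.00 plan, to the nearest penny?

Monthly rate r = 21.8%/12 = 1.81667% = 0.0181667.
At £30.00/mo: n = ⌈−ln(1 − rB₀/P)/ln(1+r)⌉ = 57 payments (last £3.26); total interest = total paid − £1,050.00 = £633.26.
At £50.00/mo: 27 payments (last £34.43); total interest £284.43.
Interest saved = £633.26 − £284.43 = £348.83.

£348.83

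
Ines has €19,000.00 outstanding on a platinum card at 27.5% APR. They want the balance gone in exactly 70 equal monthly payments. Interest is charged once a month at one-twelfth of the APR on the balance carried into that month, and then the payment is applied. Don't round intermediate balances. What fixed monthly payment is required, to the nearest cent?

€547.51

Monthly rate r = 27.5%/12 = 2.29167% = 0.0229167.
Level-payment amortization: P = B₀·r / (1 − (1+r)^(−n)) = 19000.00·0.0229167 / (1 − 1.02292^(−70)).
Denominator 1 − (1+r)^(−70) = 0.795269679.
P = 435.417 / 0.795269679 ≈ 547.51.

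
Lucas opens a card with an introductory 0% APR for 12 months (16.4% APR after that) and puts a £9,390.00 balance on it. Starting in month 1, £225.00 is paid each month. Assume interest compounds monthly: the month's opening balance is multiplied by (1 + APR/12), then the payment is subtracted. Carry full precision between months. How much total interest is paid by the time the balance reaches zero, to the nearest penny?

£1,954.16

Promo months 1–12 at r₀ = 0%/12 = 0; months 13+ at r₁ = 16.4%/12 = 0.0136667.
After month 12 (no interest yet): B = £9,390.00 − 12·£225.00 = £6,690.00.
Then at r₁ with £225.00/mo: n₂ = −ln(1 − r₁·B/P)/ln(1+r₁) ≈ 38.42 → 39 more payments.
Total paid = 50·£225.00 + £94.16 = £11,344.16; interest = £11,344.16 − £9,390.00 = £1,954.16.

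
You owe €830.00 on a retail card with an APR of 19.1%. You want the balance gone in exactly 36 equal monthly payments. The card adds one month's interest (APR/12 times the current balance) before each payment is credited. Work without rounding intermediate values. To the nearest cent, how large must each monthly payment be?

€30.47

Monthly rate r = 19.1%/12 = 1.59167% = 0.0159167.
Level-payment amortization: P = B₀·r / (1 − (1+r)^(−n)) = 830.00·0.0159167 / (1 − 1.01592^(−36)).
Denominator 1 − (1+r)^(−36) = 0.433618666.
P = 13.2108 / 0.433618666 ≈ 30.47.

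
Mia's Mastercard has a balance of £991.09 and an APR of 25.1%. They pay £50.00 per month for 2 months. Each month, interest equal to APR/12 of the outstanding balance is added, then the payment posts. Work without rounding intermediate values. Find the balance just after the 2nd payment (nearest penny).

£931.94

Monthly rate r = 25.1%/12 = 2.09167% = 0.0209167.
Each month: B ← B·(1+r) − £50.00.
Month 1: interest £20.73; balance after payment £961.82.
Month 2: interest £20.12; balance after payment £931.94.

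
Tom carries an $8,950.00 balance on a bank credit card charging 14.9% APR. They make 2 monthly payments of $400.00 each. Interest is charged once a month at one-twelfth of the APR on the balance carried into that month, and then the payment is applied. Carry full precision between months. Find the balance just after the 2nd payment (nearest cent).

Monthly rate r = 14.9%/12 = 1.24167% = 0.0124167.
Each month: B ← B·(1+r) − $400.00.
Month 1: interest $111.13; balance after payment $8,661.13.
Month 2: interest $107.54; balance after payment $8,368.67.

$8,368.67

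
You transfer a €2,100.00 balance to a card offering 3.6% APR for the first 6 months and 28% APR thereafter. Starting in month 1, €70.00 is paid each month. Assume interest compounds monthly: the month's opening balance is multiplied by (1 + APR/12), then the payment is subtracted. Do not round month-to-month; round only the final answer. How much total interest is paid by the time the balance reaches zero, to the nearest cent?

€893.09

Promo months 1–6 at r₀ = 3.6%/12 = 0.003; months 7+ at r₁ = 28%/12 = 0.0233333.
After month 6: iterate B ← B·(1+r₀) − €70.00 for 6 months → €1,714.92.
Then at r₁ with €70.00/mo: n₂ = −ln(1 − r₁·B/P)/ln(1+r₁) ≈ 36.76 → 37 more payments.
Total paid = 42·€70.00 + €53.09 = €2,993.09; interest = €2,993.09 − €2,100.00 = €893.09.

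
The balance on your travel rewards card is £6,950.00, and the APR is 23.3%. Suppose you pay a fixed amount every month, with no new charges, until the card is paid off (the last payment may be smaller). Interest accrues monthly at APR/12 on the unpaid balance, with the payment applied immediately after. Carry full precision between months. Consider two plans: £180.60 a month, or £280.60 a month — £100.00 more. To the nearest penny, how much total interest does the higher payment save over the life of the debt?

£3,347.54

Monthly rate r = 23.3%/12 = 1.94167% = 0.0194167.
At £180.60/mo: n = ⌈−ln(1 − rB₀/P)/ln(1+r)⌉ = 72 payments (last £92.65); total interest = total paid − £6,950.00 = £5,965.25.
At £280.60/mo: 35 payments (last £27.31); total interest £2,617.71.
Interest saved = £5,965.25 − £2,617.71 = £3,347.54.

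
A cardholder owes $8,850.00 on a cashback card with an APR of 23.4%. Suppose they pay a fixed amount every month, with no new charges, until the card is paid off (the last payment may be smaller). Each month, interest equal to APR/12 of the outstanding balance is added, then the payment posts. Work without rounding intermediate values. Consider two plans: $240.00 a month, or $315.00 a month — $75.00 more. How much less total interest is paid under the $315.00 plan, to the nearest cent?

Monthly rate r = 23.4%/12 = 1.95% = 0.0195.
At $240.00/mo: n = ⌈−ln(1 − rB₀/P)/ln(1+r)⌉ = 66 payments (last $178.44); total interest = total paid − $8,850.00 = $6,928.44.
At $315.00/mo: 42 payments (last $32.12); total interest $4,097.12.
Interest saved = $6,928.44 − $4,097.12 = $2,831.32.

$2,831.32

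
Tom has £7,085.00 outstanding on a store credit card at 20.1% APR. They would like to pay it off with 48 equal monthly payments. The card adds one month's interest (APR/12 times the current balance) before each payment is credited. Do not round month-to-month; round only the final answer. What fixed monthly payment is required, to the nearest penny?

Monthly rate r = 20.1%/12 = 1.675% = 0.01675.
Level-payment amortization: P = B₀·r / (1 − (1+r)^(−n)) = 7085.00·0.01675 / (1 − 1.01675^(−48)).
Denominator 1 − (1+r)^(−48) = 0.549474572.
P = 118.674 / 0.549474572 ≈ 215.98.

£215.98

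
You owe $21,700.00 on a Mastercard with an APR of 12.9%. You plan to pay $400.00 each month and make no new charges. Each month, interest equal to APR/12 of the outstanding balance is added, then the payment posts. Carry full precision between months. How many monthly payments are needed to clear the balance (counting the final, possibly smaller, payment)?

Monthly rate r = 12.9%/12 = 1.075% = 0.01075.
Recurrence: B ← B·(1+r) − $400.00.
Month 1: interest $233.28; balance after payment $21,533.28.
Month 2: interest $231.48; balance after payment $21,364.76.
Closed form: n = −ln(1 − rB₀/P)/ln(1+r) = −ln(0.41681)/ln(1.01075) ≈ 81.843, so the balance reaches zero during payment 82.

82 months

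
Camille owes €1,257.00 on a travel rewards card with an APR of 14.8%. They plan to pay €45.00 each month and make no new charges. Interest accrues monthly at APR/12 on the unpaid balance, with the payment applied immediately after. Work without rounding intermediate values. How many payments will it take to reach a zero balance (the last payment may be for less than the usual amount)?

Monthly rate r = 14.8%/12 = 1.23333% = 0.0123333.
Recurrence: B ← B·(1+r) − €45.00.
Month 1: interest €15.50; balance after payment €1,227.50.
Month 2: interest €15.14; balance after payment €1,197.64.
Closed form: n = −ln(1 − rB₀/P)/ln(1+r) = −ln(0.65549)/ln(1.01233) ≈ 34.457, so the balance reaches zero during payment 35.

35 months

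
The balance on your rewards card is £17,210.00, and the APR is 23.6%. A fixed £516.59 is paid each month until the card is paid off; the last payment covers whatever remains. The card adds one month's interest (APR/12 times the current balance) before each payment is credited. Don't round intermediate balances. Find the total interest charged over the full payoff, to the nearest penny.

Monthly rate r = 23.6%/12 = 1.96667% = 0.0196667.
Payoff takes n = ⌈−ln(1 − rB₀/P)/ln(1+r)⌉ = ⌈54.671⌉ = 55 payments; the last is £347.59.
Total paid = 54·£516.59 + £347.59 = £28,243.45.
Total interest = total paid − principal = £28,243.45 − £17,210.00 = £11,033.45.

£11,033.45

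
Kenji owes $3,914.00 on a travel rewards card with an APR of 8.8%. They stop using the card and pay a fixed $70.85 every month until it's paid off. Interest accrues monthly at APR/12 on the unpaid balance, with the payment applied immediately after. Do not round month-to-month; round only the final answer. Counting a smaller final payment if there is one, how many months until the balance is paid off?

72 months

Monthly rate r = 8.8%/12 = 0.733333% = 0.00733333.
Recurrence: B ← B·(1+r) − $70.85.
Month 1: interest $28.70; balance after payment $3,871.85.
Month 2: interest $28.39; balance after payment $3,829.40.
Closed form: n = −ln(1 − rB₀/P)/ln(1+r) = −ln(0.59488)/ln(1.00733) ≈ 71.086, so the balance reaches zero during payment 72.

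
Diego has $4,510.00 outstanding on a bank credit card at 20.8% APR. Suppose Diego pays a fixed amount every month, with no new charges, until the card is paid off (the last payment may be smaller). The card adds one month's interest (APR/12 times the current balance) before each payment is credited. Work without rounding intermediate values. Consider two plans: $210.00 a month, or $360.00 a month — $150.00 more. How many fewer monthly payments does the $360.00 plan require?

Monthly rate r = 20.8%/12 = 1.73333% = 0.0173333.
At $210.00/mo: n = ⌈−ln(1 − rB₀/P)/ln(1+r)⌉ = 28 payments (last $20.07); total interest = total paid − $4,510.00 = $1,180.07.
At $360.00/mo: 15 payments (last $89.07); total interest $619.07.
Payments saved = 28 − 15 = 13.

13 fewer payments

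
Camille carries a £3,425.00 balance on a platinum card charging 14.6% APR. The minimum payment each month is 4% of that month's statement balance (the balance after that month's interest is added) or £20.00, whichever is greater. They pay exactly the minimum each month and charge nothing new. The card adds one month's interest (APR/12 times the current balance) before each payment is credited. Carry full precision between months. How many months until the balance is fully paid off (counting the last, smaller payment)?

Monthly rate r = 14.6%/12 = 1.21667% = 0.0121667.
While 4% of the post-interest balance exceeds £20.00, each month B ← (B·(1+r))·(1 − 0.04), i.e. B shrinks by the factor (1+r)·0.96 = 0.97168.
This holds for months 1–68. Entering month 69 the balance is £485.56; 4% of the post-interest balance is now below £20.00, so the flat £20.00 minimum applies from here.
From month 69 a fixed £20.00 at rate r clears £485.56 in 29 more payments. Total: 68 + 29 = 97 months.

97 months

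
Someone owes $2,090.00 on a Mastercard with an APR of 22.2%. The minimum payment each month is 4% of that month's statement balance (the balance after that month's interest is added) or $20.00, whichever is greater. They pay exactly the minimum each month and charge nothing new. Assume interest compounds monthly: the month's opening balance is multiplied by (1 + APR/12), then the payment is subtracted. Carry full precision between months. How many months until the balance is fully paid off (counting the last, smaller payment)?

98 months

Monthly rate r = 22.2%/12 = 1.85% = 0.0185.
While 4% of the post-interest balance exceeds $20.00, each month B ← (B·(1+r))·(1 − 0.04), i.e. B shrinks by the factor (1+r)·0.96 = 0.97776.
This holds for months 1–65. Entering month 66 the balance is $484.44; 4% of the post-interest balance is now below $20.00, so the flat $20.00 minimum applies from here.
From month 66 a fixed $20.00 at rate r clears $484.44 in 33 more payments. Total: 65 + 33 = 98 months.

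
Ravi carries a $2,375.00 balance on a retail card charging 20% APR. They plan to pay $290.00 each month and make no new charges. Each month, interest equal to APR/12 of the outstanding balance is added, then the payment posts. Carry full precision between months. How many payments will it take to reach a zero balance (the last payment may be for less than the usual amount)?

9 payments

Monthly rate r = 20%/12 = 1.66667% = 0.0166667.
Recurrence: B ← B·(1+r) − $290.00.
Month 1: interest $39.58; balance after payment $2,124.58.
Month 2: interest $35.41; balance after payment $1,869.99.
Closed form: n = −ln(1 − rB₀/P)/ln(1+r) = −ln(0.86351)/ln(1.01667) ≈ 8.878, so the balance reaches zero during payment 9.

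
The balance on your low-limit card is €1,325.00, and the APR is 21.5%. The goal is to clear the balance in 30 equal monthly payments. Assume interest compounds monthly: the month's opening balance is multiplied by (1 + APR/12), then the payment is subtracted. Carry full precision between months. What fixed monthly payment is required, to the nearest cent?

Monthly rate r = 21.5%/12 = 1.79167% = 0.0179167.
Level-payment amortization: P = B₀·r / (1 − (1+r)^(−n)) = 1325.00·0.0179167 / (1 − 1.01792^(−30)).
Denominator 1 − (1+r)^(−30) = 0.413006568.
P = 23.7396 / 0.413006568 ≈ 57.48.

€57.48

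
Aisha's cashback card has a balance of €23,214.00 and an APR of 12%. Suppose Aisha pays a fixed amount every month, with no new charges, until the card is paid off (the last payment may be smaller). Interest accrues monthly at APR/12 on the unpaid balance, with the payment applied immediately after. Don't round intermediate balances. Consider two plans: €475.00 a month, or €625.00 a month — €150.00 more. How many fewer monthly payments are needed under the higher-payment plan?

Monthly rate r = 12%/12 = 1% = 0.01.
At €475.00/mo: n = ⌈−ln(1 − rB₀/P)/ln(1+r)⌉ = 68 payments (last €199.04); total interest = total paid − €23,214.00 = €8,810.04.
At €625.00/mo: 47 payments (last €414.19); total interest €5,950.19.
Payments saved = 68 − 47 = 21.

21 fewer payments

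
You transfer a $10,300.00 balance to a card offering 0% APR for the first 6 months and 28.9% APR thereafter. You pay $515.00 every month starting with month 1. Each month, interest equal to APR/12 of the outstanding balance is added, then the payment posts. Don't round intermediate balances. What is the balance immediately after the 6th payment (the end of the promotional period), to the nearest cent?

Promo months 1–6 at r₀ = 0%/12 = 0; months 7+ at r₁ = 28.9%/12 = 0.0240833.
After month 6 (no interest yet): B = $10,300.00 − 6·$515.00 = $7,210.00.

$7,210.00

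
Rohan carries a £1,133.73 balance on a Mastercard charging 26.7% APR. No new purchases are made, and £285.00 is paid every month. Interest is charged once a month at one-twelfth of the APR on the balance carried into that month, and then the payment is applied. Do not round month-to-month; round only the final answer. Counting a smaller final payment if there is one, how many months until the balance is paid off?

5 payments

Monthly rate r = 26.7%/12 = 2.225% = 0.02225.
Recurrence: B ← B·(1+r) − £285.00.
Month 1: interest £25.23; balance after payment £873.96.
Month 2: interest £19.45; balance after payment £608.40.
Month 3: interest £13.54; balance after payment £336.94.
Month 4: interest £7.50; balance after payment £59.43.
Month 5: interest £1.32; balance after payment £0.00.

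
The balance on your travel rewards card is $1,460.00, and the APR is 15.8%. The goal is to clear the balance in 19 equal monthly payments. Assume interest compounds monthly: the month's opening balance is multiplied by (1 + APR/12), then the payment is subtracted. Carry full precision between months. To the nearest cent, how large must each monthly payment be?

$87.36

Monthly rate r = 15.8%/12 = 1.31667% = 0.0131667.
Level-payment amortization: P = B₀·r / (1 − (1+r)^(−n)) = 1460.00·0.0131667 / (1 − 1.01317^(−19)).
Denominator 1 − (1+r)^(−19) = 0.220056698.
P = 19.2233 / 0.220056698 ≈ 87.36.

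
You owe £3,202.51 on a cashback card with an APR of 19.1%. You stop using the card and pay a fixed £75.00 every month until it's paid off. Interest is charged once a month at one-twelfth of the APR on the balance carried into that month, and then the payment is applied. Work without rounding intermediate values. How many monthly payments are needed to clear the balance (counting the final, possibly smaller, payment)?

73 payments

Monthly rate r = 19.1%/12 = 1.59167% = 0.0159167.
Recurrence: B ← B·(1+r) − £75.00.
Month 1: interest £50.97; balance after payment £3,178.48.
Month 2: interest £50.59; balance after payment £3,154.07.
Closed form: n = −ln(1 − rB₀/P)/ln(1+r) = −ln(0.32036)/ln(1.01592) ≈ 72.085, so the balance reaches zero during payment 73.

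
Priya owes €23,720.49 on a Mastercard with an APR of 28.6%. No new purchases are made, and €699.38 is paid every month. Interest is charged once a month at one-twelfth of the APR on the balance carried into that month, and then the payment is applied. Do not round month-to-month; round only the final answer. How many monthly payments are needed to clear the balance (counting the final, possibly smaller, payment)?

Monthly rate r = 28.6%/12 = 2.38333% = 0.0238333.
Recurrence: B ← B·(1+r) − €699.38.
Month 1: interest €565.34; balance after payment €23,586.45.
Month 2: interest €562.14; balance after payment €23,449.21.
Closed form: n = −ln(1 − rB₀/P)/ln(1+r) = −ln(0.19166)/ln(1.02383) ≈ 70.139, so the balance reaches zero during payment 71.

71 months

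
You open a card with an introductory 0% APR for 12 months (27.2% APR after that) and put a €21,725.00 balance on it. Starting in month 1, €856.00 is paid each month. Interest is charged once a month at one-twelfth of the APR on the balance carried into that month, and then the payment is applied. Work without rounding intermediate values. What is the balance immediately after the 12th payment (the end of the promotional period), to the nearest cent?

Promo months 1–12 at r₀ = 0%/12 = 0; months 13+ at r₁ = 27.2%/12 = 0.0226667.
After month 12 (no interest yet): B = €21,725.00 − 12·€856.00 = €11,453.00.

€11,453.00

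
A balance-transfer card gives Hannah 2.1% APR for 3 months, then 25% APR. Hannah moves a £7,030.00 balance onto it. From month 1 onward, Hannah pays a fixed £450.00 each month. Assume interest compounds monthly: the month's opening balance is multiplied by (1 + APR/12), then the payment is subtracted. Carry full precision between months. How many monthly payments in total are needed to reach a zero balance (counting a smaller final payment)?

18 months

Promo months 1–3 at r₀ = 2.1%/12 = 0.00175; months 4+ at r₁ = 25%/12 = 0.0208333.
After month 3: iterate B ← B·(1+r₀) − £450.00 for 3 months → £5,714.61.
Then at r₁ with £450.00/mo: n₂ = −ln(1 − r₁·B/P)/ln(1+r₁) ≈ 14.90 → 15 more payments.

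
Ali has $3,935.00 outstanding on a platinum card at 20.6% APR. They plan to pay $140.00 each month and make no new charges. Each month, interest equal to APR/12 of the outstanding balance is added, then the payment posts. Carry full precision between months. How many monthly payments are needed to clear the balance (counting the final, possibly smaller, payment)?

Monthly rate r = 20.6%/12 = 1.71667% = 0.0171667.
Recurrence: B ← B·(1+r) − $140.00.
Month 1: interest $67.55; balance after payment $3,862.55.
Month 2: interest $66.31; balance after payment $3,788.86.
Closed form: n = −ln(1 − rB₀/P)/ln(1+r) = −ln(0.51749)/ln(1.01717) ≈ 38.703, so the balance reaches zero during payment 39.

39 payments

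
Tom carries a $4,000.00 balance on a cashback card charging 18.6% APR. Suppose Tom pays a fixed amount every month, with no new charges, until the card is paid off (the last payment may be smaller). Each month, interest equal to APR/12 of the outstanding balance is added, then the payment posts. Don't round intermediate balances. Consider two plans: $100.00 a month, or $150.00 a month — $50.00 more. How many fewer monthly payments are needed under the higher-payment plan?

28 fewer payments

Monthly rate r = 18.6%/12 = 1.55% = 0.0155.
At $100.00/mo: n = ⌈−ln(1 − rB₀/P)/ln(1+r)⌉ = 63 payments (last $90.80); total interest = total paid − $4,000.00 = $2,290.80.
At $150.00/mo: 35 payments (last $101.10); total interest $1,201.10.
Payments saved = 63 − 35 = 28.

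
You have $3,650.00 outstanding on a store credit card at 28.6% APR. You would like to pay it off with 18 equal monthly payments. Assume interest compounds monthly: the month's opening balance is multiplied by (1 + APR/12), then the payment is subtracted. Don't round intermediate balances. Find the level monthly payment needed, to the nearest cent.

Monthly rate r = 28.6%/12 = 2.38333% = 0.0238333.
Level-payment amortization: P = B₀·r / (1 − (1+r)^(−n)) = 3650.00·0.0238333 / (1 − 1.02383^(−18)).
Denominator 1 − (1+r)^(−18) = 0.345554884.
P = 86.9917 / 0.345554884 ≈ 251.74.

$251.74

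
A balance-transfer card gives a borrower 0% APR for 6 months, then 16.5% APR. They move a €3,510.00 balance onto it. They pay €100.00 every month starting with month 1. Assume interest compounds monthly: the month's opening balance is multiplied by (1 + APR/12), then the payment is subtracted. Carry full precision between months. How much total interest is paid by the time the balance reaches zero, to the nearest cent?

€832.27

Promo months 1–6 at r₀ = 0%/12 = 0; months 7+ at r₁ = 16.5%/12 = 0.01375.
After month 6 (no interest yet): B = €3,510.00 − 6·€100.00 = €2,910.00.
Then at r₁ with €100.00/mo: n₂ = −ln(1 − r₁·B/P)/ln(1+r₁) ≈ 37.42 → 38 more payments.
Total paid = 43·€100.00 + €42.27 = €4,342.27; interest = €4,342.27 − €3,510.00 = €832.27.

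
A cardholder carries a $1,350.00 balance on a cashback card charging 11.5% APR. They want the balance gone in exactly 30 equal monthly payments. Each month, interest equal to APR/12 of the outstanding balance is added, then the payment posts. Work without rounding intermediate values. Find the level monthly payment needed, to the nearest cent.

Monthly rate r = 11.5%/12 = 0.958333% = 0.00958333.
Level-payment amortization: P = B₀·r / (1 − (1+r)^(−n)) = 1350.00·0.00958333 / (1 − 1.00958^(−30)).
Denominator 1 − (1+r)^(−30) = 0.248835894.
P = 12.9375 / 0.248835894 ≈ 51.99.

$51.99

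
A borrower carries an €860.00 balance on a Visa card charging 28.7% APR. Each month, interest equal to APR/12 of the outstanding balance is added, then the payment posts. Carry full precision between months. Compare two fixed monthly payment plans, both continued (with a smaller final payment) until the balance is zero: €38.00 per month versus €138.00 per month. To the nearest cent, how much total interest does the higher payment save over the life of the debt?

Monthly rate r = 28.7%/12 = 2.39167% = 0.0239167.
At €38.00/mo: n = ⌈−ln(1 − rB₀/P)/ln(1+r)⌉ = 33 payments (last €36.95); total interest = total paid − €860.00 = €392.95.
At €138.00/mo: 7 payments (last €114.59); total interest €82.59.
Interest saved = €392.95 − €82.59 = €310.36.

€310.36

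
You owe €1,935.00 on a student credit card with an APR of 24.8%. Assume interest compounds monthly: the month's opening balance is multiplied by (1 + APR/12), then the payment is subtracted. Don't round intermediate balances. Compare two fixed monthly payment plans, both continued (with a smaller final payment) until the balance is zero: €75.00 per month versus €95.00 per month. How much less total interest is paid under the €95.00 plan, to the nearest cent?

Monthly rate r = 24.8%/12 = 2.06667% = 0.0206667.
At €75.00/mo: n = ⌈−ln(1 − rB₀/P)/ln(1+r)⌉ = 38 payments (last €18.41); total interest = total paid − €1,935.00 = €858.41.
At €95.00/mo: 27 payments (last €67.57); total interest €602.57.
Interest saved = €858.41 − €602.57 = €255.84.

€255.84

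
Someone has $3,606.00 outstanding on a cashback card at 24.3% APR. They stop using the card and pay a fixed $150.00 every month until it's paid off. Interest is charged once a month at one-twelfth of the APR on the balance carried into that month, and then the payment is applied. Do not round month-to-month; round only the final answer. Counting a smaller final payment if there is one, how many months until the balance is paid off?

34 months

Monthly rate r = 24.3%/12 = 2.025% = 0.02025.
Recurrence: B ← B·(1+r) − $150.00.
Month 1: interest $73.02; balance after payment $3,529.02.
Month 2: interest $71.46; balance after payment $3,450.48.
Closed form: n = −ln(1 − rB₀/P)/ln(1+r) = −ln(0.51319)/ln(1.02025) ≈ 33.276, so the balance reaches zero during payment 34.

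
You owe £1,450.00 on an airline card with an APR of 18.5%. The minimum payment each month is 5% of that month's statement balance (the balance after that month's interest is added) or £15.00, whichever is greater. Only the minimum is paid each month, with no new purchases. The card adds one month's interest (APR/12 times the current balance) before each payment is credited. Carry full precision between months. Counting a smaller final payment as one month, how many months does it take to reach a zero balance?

68 months

Monthly rate r = 18.5%/12 = 1.54167% = 0.0154167.
While 5% of the post-interest balance exceeds £15.00, each month B ← (B·(1+r))·(1 − 0.05), i.e. B shrinks by the factor (1+r)·0.95 = 0.96465.
This holds for months 1–45. Entering month 46 the balance is £287.03; 5% of the post-interest balance is now below £15.00, so the flat £15.00 minimum applies from here.
From month 46 a fixed £15.00 at rate r clears £287.03 in 23 more payments. Total: 45 + 23 = 68 months.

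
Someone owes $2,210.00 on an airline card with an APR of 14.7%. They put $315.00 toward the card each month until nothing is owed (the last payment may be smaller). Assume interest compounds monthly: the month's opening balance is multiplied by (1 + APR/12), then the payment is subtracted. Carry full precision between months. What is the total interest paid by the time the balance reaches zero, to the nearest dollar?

Monthly rate r = 14.7%/12 = 1.225% = 0.01225.
Payoff takes n = ⌈−ln(1 − rB₀/P)/ln(1+r)⌉ = ⌈7.381⌉ = 8 payments; the last is $120.36.
Total paid = 7·$315.00 + $120.36 = $2,325.36.
Total interest = total paid − principal = $2,325.36 − $2,210.00 = $115.36.

$115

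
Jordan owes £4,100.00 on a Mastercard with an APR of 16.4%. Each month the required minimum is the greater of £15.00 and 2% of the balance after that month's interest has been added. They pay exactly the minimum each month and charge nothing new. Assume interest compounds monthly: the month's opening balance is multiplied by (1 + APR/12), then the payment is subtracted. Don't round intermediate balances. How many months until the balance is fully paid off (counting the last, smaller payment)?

Monthly rate r = 16.4%/12 = 1.36667% = 0.0136667.
While 2% of the post-interest balance exceeds £15.00, each month B ← (B·(1+r))·(1 − 0.02), i.e. B shrinks by the factor (1+r)·0.98 = 0.99339.
This holds for months 1–259. Entering month 260 the balance is £736.52; 2% of the post-interest balance is now below £15.00, so the flat £15.00 minimum applies from here.
From month 260 a fixed £15.00 at rate r clears £736.52 in 82 more payments. Total: 259 + 82 = 341 months.

341 months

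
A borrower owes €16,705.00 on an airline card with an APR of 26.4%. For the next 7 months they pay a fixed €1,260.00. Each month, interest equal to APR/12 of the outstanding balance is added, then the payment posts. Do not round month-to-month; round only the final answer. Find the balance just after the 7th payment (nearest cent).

€10,029.78

Monthly rate r = 26.4%/12 = 2.2% = 0.022.
Each month: B ← B·(1+r) − €1,260.00.
Month 1: interest €367.51; balance after payment €15,812.51.
Month 2: interest €347.88; balance after payment €14,900.39.
Month 3: interest €327.81; balance after payment €13,968.19.
Month 4: interest €307.30; balance after payment €13,015.49.
Month 5: interest €286.34; balance after payment €12,041.83.
Month 6: interest €264.92; balance after payment €11,046.76.
Month 7: interest €243.03; balance after payment €10,029.78.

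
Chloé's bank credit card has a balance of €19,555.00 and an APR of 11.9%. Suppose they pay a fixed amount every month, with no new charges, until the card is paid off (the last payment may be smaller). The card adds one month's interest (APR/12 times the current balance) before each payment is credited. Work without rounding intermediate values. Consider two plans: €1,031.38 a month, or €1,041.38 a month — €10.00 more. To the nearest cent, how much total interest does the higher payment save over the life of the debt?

€23.28

Monthly rate r = 11.9%/12 = 0.991667% = 0.00991667.
At €1,031.38/mo: n = ⌈−ln(1 − rB₀/P)/ln(1+r)⌉ = 22 payments (last €110.84); total interest = total paid − €19,555.00 = €2,214.82.
At €1,041.38/mo: 21 payments (last €918.94); total interest €2,191.54.
Interest saved = €2,214.82 − €2,191.54 = €23.28.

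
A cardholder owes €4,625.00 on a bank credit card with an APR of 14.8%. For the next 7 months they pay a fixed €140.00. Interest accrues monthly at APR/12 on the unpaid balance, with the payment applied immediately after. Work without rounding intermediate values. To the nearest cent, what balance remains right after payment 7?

€4,022.36

Monthly rate r = 14.8%/12 = 1.23333% = 0.0123333.
Each month: B ← B·(1+r) − €140.00.
Month 1: interest €57.04; balance after payment €4,542.04.
Month 2: interest €56.02; balance after payment €4,458.06.
Month 3: interest €54.98; balance after payment €4,373.04.
Month 4: interest €53.93; balance after payment €4,286.98.
Month 5: interest €52.87; balance after payment €4,199.85.
Month 6: interest €51.80; balance after payment €4,111.65.
Month 7: interest €50.71; balance after payment €4,022.36.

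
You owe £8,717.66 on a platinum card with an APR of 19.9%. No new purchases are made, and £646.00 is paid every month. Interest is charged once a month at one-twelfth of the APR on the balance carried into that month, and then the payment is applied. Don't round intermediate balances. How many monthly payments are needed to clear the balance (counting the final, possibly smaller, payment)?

16 months

Monthly rate r = 19.9%/12 = 1.65833% = 0.0165833.
Recurrence: B ← B·(1+r) − £646.00.
Month 1: interest £144.57; balance after payment £8,216.23.
Month 2: interest £136.25; balance after payment £7,706.48.
Closed form: n = −ln(1 − rB₀/P)/ln(1+r) = −ln(0.77621)/ln(1.01658) ≈ 15.403, so the balance reaches zero during payment 16.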